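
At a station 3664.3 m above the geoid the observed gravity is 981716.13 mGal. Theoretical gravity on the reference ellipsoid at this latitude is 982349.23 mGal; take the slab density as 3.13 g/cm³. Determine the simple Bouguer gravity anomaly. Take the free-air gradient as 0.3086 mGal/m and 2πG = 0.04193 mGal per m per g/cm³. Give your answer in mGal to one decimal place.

16.8

Free-air correction = 0.3086 × 3664.3 = 1130.80 mGal
Free-air anomaly = 981716.13 − 982349.23 + (1130.80) = 497.70 mGal
Bouguer slab correction = 0.04193 × 3.13 × 3664.3 = 480.91 mGal
Simple Bouguer anomaly = 497.70 − (480.91) = 16.79 mGal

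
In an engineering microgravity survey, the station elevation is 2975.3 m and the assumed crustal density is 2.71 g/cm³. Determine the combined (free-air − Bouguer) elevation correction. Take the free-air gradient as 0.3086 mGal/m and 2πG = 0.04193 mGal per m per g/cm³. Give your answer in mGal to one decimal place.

580.1

Combined gradient = 0.3086 − 0.04193 × 2.71 = 0.1949697 mGal/m
Combined elevation correction = 0.1949697 × 2975.3 = 580.1 mGal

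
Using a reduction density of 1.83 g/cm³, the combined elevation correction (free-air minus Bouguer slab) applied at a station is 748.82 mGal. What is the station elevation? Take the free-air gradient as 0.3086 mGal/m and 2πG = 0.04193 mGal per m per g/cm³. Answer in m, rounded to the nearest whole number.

Combined gradient = 0.3086 − 0.04193 × 1.83 = 0.2318681 mGal/m
h = 748.82 / 0.2318681 = 3229.51 m

3230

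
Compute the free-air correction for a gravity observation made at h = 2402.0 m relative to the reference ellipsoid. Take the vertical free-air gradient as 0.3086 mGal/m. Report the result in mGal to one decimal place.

741.3

Free-air correction = 0.3086 × 2402.0 = 741.3 mGal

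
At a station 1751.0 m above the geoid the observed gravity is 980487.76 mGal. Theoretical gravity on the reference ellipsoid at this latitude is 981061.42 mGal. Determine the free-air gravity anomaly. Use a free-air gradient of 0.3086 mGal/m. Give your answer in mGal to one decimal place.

-33.3

Free-air correction = 0.3086 × 1751.0 = 540.36 mGal
Free-air anomaly = 980487.76 − 981061.42 + (540.36) = -33.30 mGal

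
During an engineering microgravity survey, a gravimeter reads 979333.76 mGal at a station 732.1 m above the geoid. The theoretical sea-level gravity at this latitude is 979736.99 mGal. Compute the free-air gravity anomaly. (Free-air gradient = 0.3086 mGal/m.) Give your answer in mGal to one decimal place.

Free-air correction = 0.3086 × 732.1 = 225.93 mGal
Free-air anomaly = 979333.76 − 979736.99 + (225.93) = -177.30 mGal

-177.3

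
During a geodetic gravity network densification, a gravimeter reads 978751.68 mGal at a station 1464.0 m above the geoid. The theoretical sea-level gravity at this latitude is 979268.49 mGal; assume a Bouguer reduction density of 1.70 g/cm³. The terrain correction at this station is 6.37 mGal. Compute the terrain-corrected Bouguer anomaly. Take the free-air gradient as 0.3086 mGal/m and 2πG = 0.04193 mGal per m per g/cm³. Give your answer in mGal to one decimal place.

Free-air correction = 0.3086 × 1464.0 = 451.79 mGal
Free-air anomaly = 978751.68 − 979268.49 + (451.79) = -65.02 mGal
Bouguer slab correction = 0.04193 × 1.70 × 1464.0 = 104.36 mGal
Simple Bouguer anomaly = -65.02 − (104.36) = -169.38 mGal
Complete Bouguer anomaly = -169.38 + 6.37 = -163.01 mGal

-163.0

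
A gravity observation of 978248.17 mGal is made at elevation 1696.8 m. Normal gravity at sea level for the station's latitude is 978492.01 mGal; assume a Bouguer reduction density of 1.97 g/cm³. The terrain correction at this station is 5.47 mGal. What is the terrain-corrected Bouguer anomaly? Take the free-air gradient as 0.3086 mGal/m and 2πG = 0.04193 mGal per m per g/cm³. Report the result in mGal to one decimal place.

Free-air correction = 0.3086 × 1696.8 = 523.63 mGal
Free-air anomaly = 978248.17 − 978492.01 + (523.63) = 279.79 mGal
Bouguer slab correction = 0.04193 × 1.97 × 1696.8 = 140.16 mGal
Simple Bouguer anomaly = 279.79 − (140.16) = 139.63 mGal
Complete Bouguer anomaly = 139.63 + 5.47 = 145.10 mGal

145.1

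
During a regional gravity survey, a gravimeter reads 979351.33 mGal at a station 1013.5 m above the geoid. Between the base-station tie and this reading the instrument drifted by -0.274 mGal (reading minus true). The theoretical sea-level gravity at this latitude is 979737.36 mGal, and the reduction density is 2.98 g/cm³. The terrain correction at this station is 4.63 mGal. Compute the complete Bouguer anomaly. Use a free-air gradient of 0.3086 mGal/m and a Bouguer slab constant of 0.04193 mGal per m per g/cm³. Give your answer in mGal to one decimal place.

Drift-corrected reading = 979351.33 − (-0.274) = 979351.604 mGal
Free-air correction = 0.3086 × 1013.5 = 312.77 mGal
Free-air anomaly = 979351.604 − 979737.36 + (312.77) = -72.986 mGal
Bouguer slab correction = 0.04193 × 2.98 × 1013.5 = 126.64 mGal
Simple Bouguer anomaly = -72.986 − (126.64) = -199.626 mGal
Complete Bouguer anomaly = -199.626 + 4.63 = -194.996 mGal

-195.0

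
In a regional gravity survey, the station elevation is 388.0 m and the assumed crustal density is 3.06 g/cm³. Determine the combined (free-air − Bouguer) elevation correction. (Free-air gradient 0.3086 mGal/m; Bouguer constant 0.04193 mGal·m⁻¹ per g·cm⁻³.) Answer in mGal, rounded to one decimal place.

Combined gradient = 0.3086 − 0.04193 × 3.06 = 0.1802942 mGal/m
Combined elevation correction = 0.1802942 × 388.0 = 70.0 mGal

70.0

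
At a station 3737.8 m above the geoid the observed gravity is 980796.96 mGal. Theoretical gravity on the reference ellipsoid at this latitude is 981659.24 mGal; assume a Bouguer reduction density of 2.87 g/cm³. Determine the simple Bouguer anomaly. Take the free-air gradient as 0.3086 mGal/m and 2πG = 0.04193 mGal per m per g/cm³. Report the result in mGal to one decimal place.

Free-air correction = 0.3086 × 3737.8 = 1153.49 mGal
Free-air anomaly = 980796.96 − 981659.24 + (1153.49) = 291.21 mGal
Bouguer slab correction = 0.04193 × 2.87 × 3737.8 = 449.80 mGal
Simple Bouguer anomaly = 291.21 − (449.80) = -158.59 mGal

-158.6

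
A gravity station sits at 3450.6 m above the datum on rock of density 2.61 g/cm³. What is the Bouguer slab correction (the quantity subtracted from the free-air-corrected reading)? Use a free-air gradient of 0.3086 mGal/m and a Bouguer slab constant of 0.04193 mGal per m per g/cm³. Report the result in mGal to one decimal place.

377.6

Bouguer slab correction = 0.04193 × 2.61 × 3450.6 = 377.6 mGal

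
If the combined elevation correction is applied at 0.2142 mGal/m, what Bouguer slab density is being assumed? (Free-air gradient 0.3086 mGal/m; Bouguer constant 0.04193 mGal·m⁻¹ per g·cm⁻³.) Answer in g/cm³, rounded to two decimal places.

2.25

0.2142 = 0.3086 − 0.04193 × ρ
ρ = (0.3086 − 0.2142) / 0.04193 = 2.25 g/cm³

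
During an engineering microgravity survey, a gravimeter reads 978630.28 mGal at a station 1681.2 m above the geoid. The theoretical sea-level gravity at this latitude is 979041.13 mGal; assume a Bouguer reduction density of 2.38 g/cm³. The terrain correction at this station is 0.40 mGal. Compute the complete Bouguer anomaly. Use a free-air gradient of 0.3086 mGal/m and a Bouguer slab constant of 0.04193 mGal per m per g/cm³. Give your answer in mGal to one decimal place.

-59.4

Free-air correction = 0.3086 × 1681.2 = 518.82 mGal
Free-air anomaly = 978630.28 − 979041.13 + (518.82) = 107.97 mGal
Bouguer slab correction = 0.04193 × 2.38 × 1681.2 = 167.77 mGal
Simple Bouguer anomaly = 107.97 − (167.77) = -59.80 mGal
Complete Bouguer anomaly = -59.80 + 0.40 = -59.40 mGal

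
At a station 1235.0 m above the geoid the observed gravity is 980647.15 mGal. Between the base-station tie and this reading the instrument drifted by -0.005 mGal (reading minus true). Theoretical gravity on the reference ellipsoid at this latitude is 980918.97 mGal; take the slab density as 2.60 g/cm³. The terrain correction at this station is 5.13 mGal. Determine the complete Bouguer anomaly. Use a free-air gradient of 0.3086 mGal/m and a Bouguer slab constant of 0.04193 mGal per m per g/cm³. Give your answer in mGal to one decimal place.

Drift-corrected reading = 980647.15 − (-0.005) = 980647.155 mGal
Free-air correction = 0.3086 × 1235.0 = 381.12 mGal
Free-air anomaly = 980647.155 − 980918.97 + (381.12) = 109.305 mGal
Bouguer slab correction = 0.04193 × 2.60 × 1235.0 = 134.64 mGal
Simple Bouguer anomaly = 109.305 − (134.64) = -25.335 mGal
Complete Bouguer anomaly = -25.335 + 5.13 = -20.205 mGal

-20.2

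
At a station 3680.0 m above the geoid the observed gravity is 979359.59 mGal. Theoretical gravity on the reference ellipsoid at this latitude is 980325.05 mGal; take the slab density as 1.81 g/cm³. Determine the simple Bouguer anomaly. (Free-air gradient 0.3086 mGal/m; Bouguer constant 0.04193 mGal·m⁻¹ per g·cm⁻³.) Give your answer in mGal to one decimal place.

-109.1

Free-air correction = 0.3086 × 3680.0 = 1135.65 mGal
Free-air anomaly = 979359.59 − 980325.05 + (1135.65) = 170.19 mGal
Bouguer slab correction = 0.04193 × 1.81 × 3680.0 = 279.29 mGal
Simple Bouguer anomaly = 170.19 − (279.29) = -109.10 mGal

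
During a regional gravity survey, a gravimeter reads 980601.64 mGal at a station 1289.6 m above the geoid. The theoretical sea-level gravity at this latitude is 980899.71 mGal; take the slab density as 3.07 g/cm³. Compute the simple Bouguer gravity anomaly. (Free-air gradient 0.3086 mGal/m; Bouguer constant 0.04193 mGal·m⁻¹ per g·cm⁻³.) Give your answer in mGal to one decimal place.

-66.1

Free-air correction = 0.3086 × 1289.6 = 397.97 mGal
Free-air anomaly = 980601.64 − 980899.71 + (397.97) = 99.90 mGal
Bouguer slab correction = 0.04193 × 3.07 × 1289.6 = 166.00 mGal
Simple Bouguer anomaly = 99.90 − (166.00) = -66.10 mGal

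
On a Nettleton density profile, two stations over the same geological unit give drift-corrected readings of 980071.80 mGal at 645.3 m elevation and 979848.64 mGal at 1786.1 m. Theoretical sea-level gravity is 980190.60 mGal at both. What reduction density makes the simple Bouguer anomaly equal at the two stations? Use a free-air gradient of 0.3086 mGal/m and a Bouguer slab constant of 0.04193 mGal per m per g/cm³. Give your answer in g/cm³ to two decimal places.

Δg_obs = 979848.64 − 980071.80 = -223.16 mGal over Δh = 1786.1 − 645.3 = 1140.8 m
Equal Bouguer anomalies ⇒ Δg_obs + (0.3086 − 0.04193ρ)·Δh = 0
0.3086 − 0.04193ρ = −Δg_obs/Δh = 0.19562
ρ = (0.3086 − 0.19562) / 0.04193 = 2.69 g/cm³

2.69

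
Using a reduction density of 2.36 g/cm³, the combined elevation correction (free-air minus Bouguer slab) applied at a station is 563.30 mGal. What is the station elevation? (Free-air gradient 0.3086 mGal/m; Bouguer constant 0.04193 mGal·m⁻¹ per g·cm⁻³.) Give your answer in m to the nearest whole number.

2687

Combined gradient = 0.3086 − 0.04193 × 2.36 = 0.2096452 mGal/m
h = 563.30 / 0.2096452 = 2686.92 m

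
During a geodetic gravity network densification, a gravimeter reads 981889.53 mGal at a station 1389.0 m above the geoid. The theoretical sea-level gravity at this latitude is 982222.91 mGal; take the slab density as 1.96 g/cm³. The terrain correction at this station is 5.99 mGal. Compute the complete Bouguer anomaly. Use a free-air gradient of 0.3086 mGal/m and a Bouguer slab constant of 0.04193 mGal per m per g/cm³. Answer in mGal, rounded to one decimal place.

-12.9

Free-air correction = 0.3086 × 1389.0 = 428.65 mGal
Free-air anomaly = 981889.53 − 982222.91 + (428.65) = 95.27 mGal
Bouguer slab correction = 0.04193 × 1.96 × 1389.0 = 114.15 mGal
Simple Bouguer anomaly = 95.27 − (114.15) = -18.88 mGal
Complete Bouguer anomaly = -18.88 + 5.99 = -12.89 mGal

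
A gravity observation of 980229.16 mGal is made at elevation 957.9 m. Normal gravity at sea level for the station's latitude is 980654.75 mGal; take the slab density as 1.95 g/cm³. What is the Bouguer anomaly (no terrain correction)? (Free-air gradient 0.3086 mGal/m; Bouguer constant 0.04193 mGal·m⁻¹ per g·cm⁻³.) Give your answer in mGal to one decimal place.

Free-air correction = 0.3086 × 957.9 = 295.61 mGal
Free-air anomaly = 980229.16 − 980654.75 + (295.61) = -129.98 mGal
Bouguer slab correction = 0.04193 × 1.95 × 957.9 = 78.32 mGal
Simple Bouguer anomaly = -129.98 − (78.32) = -208.30 mGal

-208.3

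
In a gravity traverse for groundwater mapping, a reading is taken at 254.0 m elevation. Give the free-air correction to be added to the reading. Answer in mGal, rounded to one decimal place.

78.4

Free-air correction = 0.3086 × 254.0 = 78.4 mGal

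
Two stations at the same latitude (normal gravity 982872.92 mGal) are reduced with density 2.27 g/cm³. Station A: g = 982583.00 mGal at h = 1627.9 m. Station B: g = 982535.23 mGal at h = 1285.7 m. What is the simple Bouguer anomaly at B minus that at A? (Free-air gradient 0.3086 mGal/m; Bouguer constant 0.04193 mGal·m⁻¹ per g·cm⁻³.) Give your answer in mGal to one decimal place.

-120.8

Δg_SB(A) = 982583.00 − 982872.92 + 0.3086×1627.9 − 0.04193×2.27×1627.9 = 57.50 mGal
Δg_SB(B) = 982535.23 − 982872.92 + 0.3086×1285.7 − 0.04193×2.27×1285.7 = -63.30 mGal
Difference = -63.30 − (57.50) = -120.80 mGal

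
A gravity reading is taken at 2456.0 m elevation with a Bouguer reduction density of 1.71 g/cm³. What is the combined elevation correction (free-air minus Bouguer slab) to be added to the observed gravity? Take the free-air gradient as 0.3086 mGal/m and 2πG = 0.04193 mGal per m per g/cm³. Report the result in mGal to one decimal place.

581.8

Combined gradient = 0.3086 − 0.04193 × 1.71 = 0.2368997 mGal/m
Combined elevation correction = 0.2368997 × 2456.0 = 581.8 mGal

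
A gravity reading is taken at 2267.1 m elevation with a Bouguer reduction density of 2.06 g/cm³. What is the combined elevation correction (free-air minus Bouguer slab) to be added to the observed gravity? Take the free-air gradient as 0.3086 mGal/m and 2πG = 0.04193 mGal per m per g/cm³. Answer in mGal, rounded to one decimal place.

503.8

Combined gradient = 0.3086 − 0.04193 × 2.06 = 0.2222242 mGal/m
Combined elevation correction = 0.2222242 × 2267.1 = 503.8 mGal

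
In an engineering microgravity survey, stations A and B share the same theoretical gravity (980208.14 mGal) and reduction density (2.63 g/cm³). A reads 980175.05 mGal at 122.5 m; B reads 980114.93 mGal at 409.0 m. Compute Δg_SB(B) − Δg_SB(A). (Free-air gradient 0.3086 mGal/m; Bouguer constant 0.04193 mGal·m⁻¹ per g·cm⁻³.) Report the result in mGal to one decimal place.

Δg_SB(A) = 980175.05 − 980208.14 + 0.3086×122.5 − 0.04193×2.63×122.5 = -8.80 mGal
Δg_SB(B) = 980114.93 − 980208.14 + 0.3086×409.0 − 0.04193×2.63×409.0 = -12.10 mGal
Difference = -12.10 − (-8.80) = -3.30 mGal

-3.3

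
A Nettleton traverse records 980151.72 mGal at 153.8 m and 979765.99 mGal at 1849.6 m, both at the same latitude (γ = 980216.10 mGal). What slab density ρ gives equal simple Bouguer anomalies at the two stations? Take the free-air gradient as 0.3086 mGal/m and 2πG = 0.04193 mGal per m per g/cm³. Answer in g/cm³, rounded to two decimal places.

1.94

Δg_obs = 979765.99 − 980151.72 = -385.73 mGal over Δh = 1849.6 − 153.8 = 1695.8 m
Equal Bouguer anomalies ⇒ Δg_obs + (0.3086 − 0.04193ρ)·Δh = 0
0.3086 − 0.04193ρ = −Δg_obs/Δh = 0.22746
ρ = (0.3086 − 0.22746) / 0.04193 = 1.94 g/cm³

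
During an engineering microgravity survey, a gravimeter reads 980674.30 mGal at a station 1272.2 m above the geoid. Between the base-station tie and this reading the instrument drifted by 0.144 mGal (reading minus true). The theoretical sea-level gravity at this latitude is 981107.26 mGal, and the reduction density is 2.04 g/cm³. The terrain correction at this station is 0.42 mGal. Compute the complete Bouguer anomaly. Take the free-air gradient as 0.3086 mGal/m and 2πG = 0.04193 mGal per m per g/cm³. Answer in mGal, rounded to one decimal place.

-148.9

Drift-corrected reading = 980674.30 − (0.144) = 980674.156 mGal
Free-air correction = 0.3086 × 1272.2 = 392.60 mGal
Free-air anomaly = 980674.156 − 981107.26 + (392.60) = -40.504 mGal
Bouguer slab correction = 0.04193 × 2.04 × 1272.2 = 108.82 mGal
Simple Bouguer anomaly = -40.504 − (108.82) = -149.324 mGal
Complete Bouguer anomaly = -149.324 + 0.42 = -148.904 mGal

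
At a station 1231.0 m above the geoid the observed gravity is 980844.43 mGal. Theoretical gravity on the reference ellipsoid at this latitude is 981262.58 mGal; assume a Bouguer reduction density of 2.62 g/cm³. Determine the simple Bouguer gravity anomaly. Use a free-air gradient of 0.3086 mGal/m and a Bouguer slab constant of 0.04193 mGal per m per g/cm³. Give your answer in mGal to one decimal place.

-173.5

Free-air correction = 0.3086 × 1231.0 = 379.89 mGal
Free-air anomaly = 980844.43 − 981262.58 + (379.89) = -38.26 mGal
Bouguer slab correction = 0.04193 × 2.62 × 1231.0 = 135.23 mGal
Simple Bouguer anomaly = -38.26 − (135.23) = -173.49 mGal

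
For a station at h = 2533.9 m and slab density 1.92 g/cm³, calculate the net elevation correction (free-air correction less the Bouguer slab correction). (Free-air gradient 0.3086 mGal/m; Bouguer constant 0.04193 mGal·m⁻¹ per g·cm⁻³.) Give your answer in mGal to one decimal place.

578.0

Combined gradient = 0.3086 − 0.04193 × 1.92 = 0.2280944 mGal/m
Combined elevation correction = 0.2280944 × 2533.9 = 578.0 mGal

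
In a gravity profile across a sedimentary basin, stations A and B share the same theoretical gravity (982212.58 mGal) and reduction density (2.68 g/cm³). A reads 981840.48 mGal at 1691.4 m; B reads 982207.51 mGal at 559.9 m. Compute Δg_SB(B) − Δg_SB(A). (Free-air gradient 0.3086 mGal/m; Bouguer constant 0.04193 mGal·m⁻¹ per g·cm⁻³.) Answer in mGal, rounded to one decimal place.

145.0

Δg_SB(A) = 981840.48 − 982212.58 + 0.3086×1691.4 − 0.04193×2.68×1691.4 = -40.20 mGal
Δg_SB(B) = 982207.51 − 982212.58 + 0.3086×559.9 − 0.04193×2.68×559.9 = 104.80 mGal
Difference = 104.80 − (-40.20) = 145.00 mGal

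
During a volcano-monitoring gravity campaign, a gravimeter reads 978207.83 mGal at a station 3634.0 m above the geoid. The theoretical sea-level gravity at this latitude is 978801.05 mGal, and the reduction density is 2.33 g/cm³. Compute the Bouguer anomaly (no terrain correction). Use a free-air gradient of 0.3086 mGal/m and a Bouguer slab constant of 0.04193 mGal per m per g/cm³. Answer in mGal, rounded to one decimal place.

Free-air correction = 0.3086 × 3634.0 = 1121.45 mGal
Free-air anomaly = 978207.83 − 978801.05 + (1121.45) = 528.23 mGal
Bouguer slab correction = 0.04193 × 2.33 × 3634.0 = 355.03 mGal
Simple Bouguer anomaly = 528.23 − (355.03) = 173.20 mGal

173.2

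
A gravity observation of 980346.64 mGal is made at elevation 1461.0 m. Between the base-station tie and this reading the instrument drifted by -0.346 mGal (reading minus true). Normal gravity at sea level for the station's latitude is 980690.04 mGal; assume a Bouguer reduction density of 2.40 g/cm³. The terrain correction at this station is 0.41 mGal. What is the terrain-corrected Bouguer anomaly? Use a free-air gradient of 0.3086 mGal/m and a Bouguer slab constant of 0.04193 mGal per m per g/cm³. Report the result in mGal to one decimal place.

Drift-corrected reading = 980346.64 − (-0.346) = 980346.986 mGal
Free-air correction = 0.3086 × 1461.0 = 450.86 mGal
Free-air anomaly = 980346.986 − 980690.04 + (450.86) = 107.806 mGal
Bouguer slab correction = 0.04193 × 2.40 × 1461.0 = 147.02 mGal
Simple Bouguer anomaly = 107.806 − (147.02) = -39.214 mGal
Complete Bouguer anomaly = -39.214 + 0.41 = -38.804 mGal

-38.8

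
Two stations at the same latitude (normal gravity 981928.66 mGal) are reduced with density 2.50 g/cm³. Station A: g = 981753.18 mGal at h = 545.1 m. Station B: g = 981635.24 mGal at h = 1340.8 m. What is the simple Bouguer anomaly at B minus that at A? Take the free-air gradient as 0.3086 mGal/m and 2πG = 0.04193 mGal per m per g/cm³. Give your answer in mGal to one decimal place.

44.2

Δg_SB(A) = 981753.18 − 981928.66 + 0.3086×545.1 − 0.04193×2.50×545.1 = -64.40 mGal
Δg_SB(B) = 981635.24 − 981928.66 + 0.3086×1340.8 − 0.04193×2.50×1340.8 = -20.20 mGal
Difference = -20.20 − (-64.40) = 44.20 mGal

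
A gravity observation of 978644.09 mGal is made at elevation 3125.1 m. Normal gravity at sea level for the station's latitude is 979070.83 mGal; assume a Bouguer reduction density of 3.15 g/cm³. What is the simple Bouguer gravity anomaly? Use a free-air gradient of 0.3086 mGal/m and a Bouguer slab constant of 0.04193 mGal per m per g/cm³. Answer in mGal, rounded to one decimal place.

Free-air correction = 0.3086 × 3125.1 = 964.41 mGal
Free-air anomaly = 978644.09 − 979070.83 + (964.41) = 537.67 mGal
Bouguer slab correction = 0.04193 × 3.15 × 3125.1 = 412.76 mGal
Simple Bouguer anomaly = 537.67 − (412.76) = 124.91 mGal

124.9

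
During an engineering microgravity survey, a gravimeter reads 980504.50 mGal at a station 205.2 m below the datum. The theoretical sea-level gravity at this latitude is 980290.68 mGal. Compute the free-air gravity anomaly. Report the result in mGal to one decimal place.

150.5

Free-air correction = 0.3086 × -205.2 = -63.32 mGal
Free-air anomaly = 980504.50 − 980290.68 + (-63.32) = 150.50 mGal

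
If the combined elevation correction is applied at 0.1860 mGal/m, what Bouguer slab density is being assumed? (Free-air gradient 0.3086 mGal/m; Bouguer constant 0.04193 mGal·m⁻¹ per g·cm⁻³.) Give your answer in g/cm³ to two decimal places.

2.92

0.1860 = 0.3086 − 0.04193 × ρ
ρ = (0.3086 − 0.1860) / 0.04193 = 2.92 g/cm³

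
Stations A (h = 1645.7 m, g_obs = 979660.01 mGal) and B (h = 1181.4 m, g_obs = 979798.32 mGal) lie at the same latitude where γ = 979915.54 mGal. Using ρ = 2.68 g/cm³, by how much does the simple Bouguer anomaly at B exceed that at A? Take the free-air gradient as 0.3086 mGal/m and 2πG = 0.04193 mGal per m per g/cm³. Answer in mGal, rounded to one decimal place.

Δg_SB(A) = 979660.01 − 979915.54 + 0.3086×1645.7 − 0.04193×2.68×1645.7 = 67.40 mGal
Δg_SB(B) = 979798.32 − 979915.54 + 0.3086×1181.4 − 0.04193×2.68×1181.4 = 114.60 mGal
Difference = 114.60 − (67.40) = 47.20 mGal

47.2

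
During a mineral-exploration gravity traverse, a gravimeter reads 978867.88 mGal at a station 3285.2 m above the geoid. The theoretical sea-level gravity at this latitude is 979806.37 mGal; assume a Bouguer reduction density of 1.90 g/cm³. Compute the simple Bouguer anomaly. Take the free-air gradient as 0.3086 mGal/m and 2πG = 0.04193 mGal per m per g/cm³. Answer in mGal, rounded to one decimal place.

Free-air correction = 0.3086 × 3285.2 = 1013.81 mGal
Free-air anomaly = 978867.88 − 979806.37 + (1013.81) = 75.32 mGal
Bouguer slab correction = 0.04193 × 1.90 × 3285.2 = 261.72 mGal
Simple Bouguer anomaly = 75.32 − (261.72) = -186.40 mGal

-186.4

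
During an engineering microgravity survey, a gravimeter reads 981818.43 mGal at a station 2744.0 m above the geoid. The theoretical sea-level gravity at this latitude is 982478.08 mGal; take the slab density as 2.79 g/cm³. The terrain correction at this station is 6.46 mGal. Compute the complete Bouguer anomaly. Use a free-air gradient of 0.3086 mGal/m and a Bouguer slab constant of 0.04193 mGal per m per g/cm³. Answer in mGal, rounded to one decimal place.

-127.4

Free-air correction = 0.3086 × 2744.0 = 846.80 mGal
Free-air anomaly = 981818.43 − 982478.08 + (846.80) = 187.15 mGal
Bouguer slab correction = 0.04193 × 2.79 × 2744.0 = 321.01 mGal
Simple Bouguer anomaly = 187.15 − (321.01) = -133.86 mGal
Complete Bouguer anomaly = -133.86 + 6.46 = -127.40 mGal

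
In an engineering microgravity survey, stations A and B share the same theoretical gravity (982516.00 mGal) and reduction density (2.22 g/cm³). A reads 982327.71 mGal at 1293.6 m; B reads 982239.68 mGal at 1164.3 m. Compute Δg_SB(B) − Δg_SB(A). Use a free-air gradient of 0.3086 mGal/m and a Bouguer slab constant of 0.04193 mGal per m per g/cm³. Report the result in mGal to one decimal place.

Δg_SB(A) = 982327.71 − 982516.00 + 0.3086×1293.6 − 0.04193×2.22×1293.6 = 90.50 mGal
Δg_SB(B) = 982239.68 − 982516.00 + 0.3086×1164.3 − 0.04193×2.22×1164.3 = -25.40 mGal
Difference = -25.40 − (90.50) = -115.90 mGal

-115.9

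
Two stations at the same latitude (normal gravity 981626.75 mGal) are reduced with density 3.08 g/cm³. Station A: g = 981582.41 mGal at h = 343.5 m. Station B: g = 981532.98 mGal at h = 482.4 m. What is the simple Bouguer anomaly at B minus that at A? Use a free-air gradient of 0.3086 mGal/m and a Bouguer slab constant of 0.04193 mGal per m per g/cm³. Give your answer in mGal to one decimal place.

Δg_SB(A) = 981582.41 − 981626.75 + 0.3086×343.5 − 0.04193×3.08×343.5 = 17.30 mGal
Δg_SB(B) = 981532.98 − 981626.75 + 0.3086×482.4 − 0.04193×3.08×482.4 = -7.20 mGal
Difference = -7.20 − (17.30) = -24.50 mGal

-24.5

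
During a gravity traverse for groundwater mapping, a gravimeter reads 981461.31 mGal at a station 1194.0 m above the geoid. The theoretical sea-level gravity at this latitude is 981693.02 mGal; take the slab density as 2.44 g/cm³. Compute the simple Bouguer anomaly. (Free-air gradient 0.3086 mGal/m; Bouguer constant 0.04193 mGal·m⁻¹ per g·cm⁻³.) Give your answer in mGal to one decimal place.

Free-air correction = 0.3086 × 1194.0 = 368.47 mGal
Free-air anomaly = 981461.31 − 981693.02 + (368.47) = 136.76 mGal
Bouguer slab correction = 0.04193 × 2.44 × 1194.0 = 122.16 mGal
Simple Bouguer anomaly = 136.76 − (122.16) = 14.60 mGal

14.6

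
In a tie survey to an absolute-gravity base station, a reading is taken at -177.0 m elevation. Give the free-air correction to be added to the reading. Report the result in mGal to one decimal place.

-54.6

Free-air correction = 0.3086 × -177.0 = -54.6 mGal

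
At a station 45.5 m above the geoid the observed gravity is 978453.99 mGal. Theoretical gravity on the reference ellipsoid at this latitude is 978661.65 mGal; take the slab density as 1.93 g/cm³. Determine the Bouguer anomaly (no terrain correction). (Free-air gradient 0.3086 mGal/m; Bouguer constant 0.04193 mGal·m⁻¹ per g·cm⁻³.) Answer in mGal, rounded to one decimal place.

Free-air correction = 0.3086 × 45.5 = 14.04 mGal
Free-air anomaly = 978453.99 − 978661.65 + (14.04) = -193.62 mGal
Bouguer slab correction = 0.04193 × 1.93 × 45.5 = 3.68 mGal
Simple Bouguer anomaly = -193.62 − (3.68) = -197.30 mGal

-197.3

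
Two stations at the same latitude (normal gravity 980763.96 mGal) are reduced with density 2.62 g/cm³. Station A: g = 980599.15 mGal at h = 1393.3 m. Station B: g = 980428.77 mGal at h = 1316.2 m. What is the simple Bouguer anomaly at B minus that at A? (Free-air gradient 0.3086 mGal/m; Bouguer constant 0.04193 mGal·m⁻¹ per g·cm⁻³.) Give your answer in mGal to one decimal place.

-185.7

Δg_SB(A) = 980599.15 − 980763.96 + 0.3086×1393.3 − 0.04193×2.62×1393.3 = 112.10 mGal
Δg_SB(B) = 980428.77 − 980763.96 + 0.3086×1316.2 − 0.04193×2.62×1316.2 = -73.60 mGal
Difference = -73.60 − (112.10) = -185.70 mGal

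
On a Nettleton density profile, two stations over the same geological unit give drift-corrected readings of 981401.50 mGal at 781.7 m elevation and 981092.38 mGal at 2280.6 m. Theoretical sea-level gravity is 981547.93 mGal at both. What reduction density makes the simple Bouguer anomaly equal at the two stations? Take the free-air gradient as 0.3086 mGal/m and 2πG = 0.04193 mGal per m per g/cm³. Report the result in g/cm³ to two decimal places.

2.44

Δg_obs = 981092.38 − 981401.50 = -309.12 mGal over Δh = 2280.6 − 781.7 = 1498.9 m
Equal Bouguer anomalies ⇒ Δg_obs + (0.3086 − 0.04193ρ)·Δh = 0
0.3086 − 0.04193ρ = −Δg_obs/Δh = 0.20623
ρ = (0.3086 − 0.20623) / 0.04193 = 2.44 g/cm³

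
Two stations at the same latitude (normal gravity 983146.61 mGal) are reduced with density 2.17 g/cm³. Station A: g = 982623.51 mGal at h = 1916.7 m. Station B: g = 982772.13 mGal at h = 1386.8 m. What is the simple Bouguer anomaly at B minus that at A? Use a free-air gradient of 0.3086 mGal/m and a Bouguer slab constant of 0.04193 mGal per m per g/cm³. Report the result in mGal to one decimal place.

33.3

Δg_SB(A) = 982623.51 − 983146.61 + 0.3086×1916.7 − 0.04193×2.17×1916.7 = -106.00 mGal
Δg_SB(B) = 982772.13 − 983146.61 + 0.3086×1386.8 − 0.04193×2.17×1386.8 = -72.70 mGal
Difference = -72.70 − (-106.00) = 33.30 mGal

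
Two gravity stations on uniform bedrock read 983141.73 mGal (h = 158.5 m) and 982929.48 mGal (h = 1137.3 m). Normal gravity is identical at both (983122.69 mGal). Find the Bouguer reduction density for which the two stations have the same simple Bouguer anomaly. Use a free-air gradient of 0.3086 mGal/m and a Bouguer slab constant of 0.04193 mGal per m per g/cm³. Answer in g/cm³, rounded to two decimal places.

Δg_obs = 982929.48 − 983141.73 = -212.25 mGal over Δh = 1137.3 − 158.5 = 978.8 m
Equal Bouguer anomalies ⇒ Δg_obs + (0.3086 − 0.04193ρ)·Δh = 0
0.3086 − 0.04193ρ = −Δg_obs/Δh = 0.21685
ρ = (0.3086 − 0.21685) / 0.04193 = 2.19 g/cm³

2.19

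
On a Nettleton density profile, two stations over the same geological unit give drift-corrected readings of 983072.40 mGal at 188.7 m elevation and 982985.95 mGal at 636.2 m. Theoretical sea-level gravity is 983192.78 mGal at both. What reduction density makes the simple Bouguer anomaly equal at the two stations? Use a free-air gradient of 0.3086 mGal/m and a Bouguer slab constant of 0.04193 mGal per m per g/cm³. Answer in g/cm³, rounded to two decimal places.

2.75

Δg_obs = 982985.95 − 983072.40 = -86.45 mGal over Δh = 636.2 − 188.7 = 447.5 m
Equal Bouguer anomalies ⇒ Δg_obs + (0.3086 − 0.04193ρ)·Δh = 0
0.3086 − 0.04193ρ = −Δg_obs/Δh = 0.19318
ρ = (0.3086 − 0.19318) / 0.04193 = 2.75 g/cm³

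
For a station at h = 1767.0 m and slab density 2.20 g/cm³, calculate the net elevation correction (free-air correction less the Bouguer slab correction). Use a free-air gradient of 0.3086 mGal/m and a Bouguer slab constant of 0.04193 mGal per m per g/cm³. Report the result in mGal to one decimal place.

382.3

Combined gradient = 0.3086 − 0.04193 × 2.20 = 0.2163540 mGal/m
Combined elevation correction = 0.2163540 × 1767.0 = 382.3 mGal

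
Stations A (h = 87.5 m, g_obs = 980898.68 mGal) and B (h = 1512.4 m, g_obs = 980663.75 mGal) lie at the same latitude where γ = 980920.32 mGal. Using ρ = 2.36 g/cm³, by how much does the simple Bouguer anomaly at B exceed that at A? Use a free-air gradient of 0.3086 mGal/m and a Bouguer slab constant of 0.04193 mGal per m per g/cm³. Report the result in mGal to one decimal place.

63.8

Δg_SB(A) = 980898.68 − 980920.32 + 0.3086×87.5 − 0.04193×2.36×87.5 = -3.30 mGal
Δg_SB(B) = 980663.75 − 980920.32 + 0.3086×1512.4 − 0.04193×2.36×1512.4 = 60.50 mGal
Difference = 60.50 − (-3.30) = 63.80 mGal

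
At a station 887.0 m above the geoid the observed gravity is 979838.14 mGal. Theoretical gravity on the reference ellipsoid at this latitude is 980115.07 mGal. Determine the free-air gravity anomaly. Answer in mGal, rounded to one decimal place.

Free-air correction = 0.3086 × 887.0 = 273.73 mGal
Free-air anomaly = 979838.14 − 980115.07 + (273.73) = -3.20 mGal

-3.2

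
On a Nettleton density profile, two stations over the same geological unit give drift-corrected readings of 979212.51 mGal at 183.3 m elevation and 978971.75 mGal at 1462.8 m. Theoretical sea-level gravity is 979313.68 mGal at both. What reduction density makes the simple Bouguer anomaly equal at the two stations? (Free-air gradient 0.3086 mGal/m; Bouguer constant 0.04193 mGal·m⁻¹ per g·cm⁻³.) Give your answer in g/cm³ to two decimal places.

Δg_obs = 978971.75 − 979212.51 = -240.76 mGal over Δh = 1462.8 − 183.3 = 1279.5 m
Equal Bouguer anomalies ⇒ Δg_obs + (0.3086 − 0.04193ρ)·Δh = 0
0.3086 − 0.04193ρ = −Δg_obs/Δh = 0.18817
ρ = (0.3086 − 0.18817) / 0.04193 = 2.87 g/cm³

2.87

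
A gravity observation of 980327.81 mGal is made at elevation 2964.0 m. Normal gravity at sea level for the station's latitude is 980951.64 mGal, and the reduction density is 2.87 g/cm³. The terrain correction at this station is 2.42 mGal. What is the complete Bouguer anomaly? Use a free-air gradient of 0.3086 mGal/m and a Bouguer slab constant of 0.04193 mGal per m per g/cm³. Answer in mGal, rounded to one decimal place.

Free-air correction = 0.3086 × 2964.0 = 914.69 mGal
Free-air anomaly = 980327.81 − 980951.64 + (914.69) = 290.86 mGal
Bouguer slab correction = 0.04193 × 2.87 × 2964.0 = 356.69 mGal
Simple Bouguer anomaly = 290.86 − (356.69) = -65.83 mGal
Complete Bouguer anomaly = -65.83 + 2.42 = -63.41 mGal

-63.4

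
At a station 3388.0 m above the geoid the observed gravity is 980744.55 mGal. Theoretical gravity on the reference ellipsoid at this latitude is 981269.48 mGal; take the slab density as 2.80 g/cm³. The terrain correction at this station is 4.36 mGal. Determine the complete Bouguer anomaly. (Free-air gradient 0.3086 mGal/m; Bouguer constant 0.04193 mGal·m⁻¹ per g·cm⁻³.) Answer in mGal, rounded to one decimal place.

Free-air correction = 0.3086 × 3388.0 = 1045.54 mGal
Free-air anomaly = 980744.55 − 981269.48 + (1045.54) = 520.61 mGal
Bouguer slab correction = 0.04193 × 2.80 × 3388.0 = 397.76 mGal
Simple Bouguer anomaly = 520.61 − (397.76) = 122.85 mGal
Complete Bouguer anomaly = 122.85 + 4.36 = 127.21 mGal

127.2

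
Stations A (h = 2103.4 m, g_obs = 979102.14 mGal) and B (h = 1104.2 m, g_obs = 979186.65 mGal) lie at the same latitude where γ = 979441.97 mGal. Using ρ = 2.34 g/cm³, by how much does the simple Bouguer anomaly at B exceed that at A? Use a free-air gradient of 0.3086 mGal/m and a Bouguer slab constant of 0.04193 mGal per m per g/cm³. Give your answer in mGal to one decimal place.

-125.8

Δg_SB(A) = 979102.14 − 979441.97 + 0.3086×2103.4 − 0.04193×2.34×2103.4 = 102.90 mGal
Δg_SB(B) = 979186.65 − 979441.97 + 0.3086×1104.2 − 0.04193×2.34×1104.2 = -22.90 mGal
Difference = -22.90 − (102.90) = -125.80 mGal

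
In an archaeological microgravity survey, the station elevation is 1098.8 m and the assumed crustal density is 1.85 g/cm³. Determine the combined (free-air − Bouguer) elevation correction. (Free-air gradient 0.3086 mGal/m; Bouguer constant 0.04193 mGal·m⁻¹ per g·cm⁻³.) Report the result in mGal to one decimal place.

253.9

Combined gradient = 0.3086 − 0.04193 × 1.85 = 0.2310295 mGal/m
Combined elevation correction = 0.2310295 × 1098.8 = 253.9 mGal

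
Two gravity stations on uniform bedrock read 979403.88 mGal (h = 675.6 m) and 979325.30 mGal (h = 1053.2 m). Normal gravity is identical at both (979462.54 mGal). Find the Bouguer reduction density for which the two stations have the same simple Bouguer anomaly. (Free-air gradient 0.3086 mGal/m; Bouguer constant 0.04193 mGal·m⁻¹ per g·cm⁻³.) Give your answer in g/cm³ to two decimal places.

2.40

Δg_obs = 979325.30 − 979403.88 = -78.58 mGal over Δh = 1053.2 − 675.6 = 377.6 m
Equal Bouguer anomalies ⇒ Δg_obs + (0.3086 − 0.04193ρ)·Δh = 0
0.3086 − 0.04193ρ = −Δg_obs/Δh = 0.20810
ρ = (0.3086 − 0.20810) / 0.04193 = 2.40 g/cm³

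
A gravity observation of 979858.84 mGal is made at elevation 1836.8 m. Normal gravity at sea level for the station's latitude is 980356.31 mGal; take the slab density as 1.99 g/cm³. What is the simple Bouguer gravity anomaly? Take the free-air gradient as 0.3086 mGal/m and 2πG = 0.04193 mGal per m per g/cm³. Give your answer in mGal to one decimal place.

-83.9

Free-air correction = 0.3086 × 1836.8 = 566.84 mGal
Free-air anomaly = 979858.84 − 980356.31 + (566.84) = 69.37 mGal
Bouguer slab correction = 0.04193 × 1.99 × 1836.8 = 153.26 mGal
Simple Bouguer anomaly = 69.37 − (153.26) = -83.89 mGal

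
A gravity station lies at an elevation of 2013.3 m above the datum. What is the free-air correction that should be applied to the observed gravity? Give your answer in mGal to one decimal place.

621.3

Free-air correction = 0.3086 × 2013.3 = 621.3 mGal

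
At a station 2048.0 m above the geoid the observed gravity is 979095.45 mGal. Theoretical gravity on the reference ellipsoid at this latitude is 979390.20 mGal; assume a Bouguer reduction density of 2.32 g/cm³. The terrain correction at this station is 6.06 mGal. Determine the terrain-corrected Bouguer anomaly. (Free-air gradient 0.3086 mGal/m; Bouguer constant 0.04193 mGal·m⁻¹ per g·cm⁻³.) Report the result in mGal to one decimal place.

144.1

Free-air correction = 0.3086 × 2048.0 = 632.01 mGal
Free-air anomaly = 979095.45 − 979390.20 + (632.01) = 337.26 mGal
Bouguer slab correction = 0.04193 × 2.32 × 2048.0 = 199.22 mGal
Simple Bouguer anomaly = 337.26 − (199.22) = 138.04 mGal
Complete Bouguer anomaly = 138.04 + 6.06 = 144.10 mGal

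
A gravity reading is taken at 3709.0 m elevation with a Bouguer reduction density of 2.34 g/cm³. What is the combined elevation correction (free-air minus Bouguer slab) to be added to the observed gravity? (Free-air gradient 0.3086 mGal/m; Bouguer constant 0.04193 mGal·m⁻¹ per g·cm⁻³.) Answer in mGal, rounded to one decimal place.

780.7

Combined gradient = 0.3086 − 0.04193 × 2.34 = 0.2104838 mGal/m
Combined elevation correction = 0.2104838 × 3709.0 = 780.7 mGal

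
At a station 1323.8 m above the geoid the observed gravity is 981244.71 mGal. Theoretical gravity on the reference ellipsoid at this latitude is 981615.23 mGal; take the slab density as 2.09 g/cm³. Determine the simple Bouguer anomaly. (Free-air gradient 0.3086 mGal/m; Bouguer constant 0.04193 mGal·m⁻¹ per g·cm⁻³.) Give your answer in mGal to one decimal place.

Free-air correction = 0.3086 × 1323.8 = 408.52 mGal
Free-air anomaly = 981244.71 − 981615.23 + (408.52) = 38.00 mGal
Bouguer slab correction = 0.04193 × 2.09 × 1323.8 = 116.01 mGal
Simple Bouguer anomaly = 38.00 − (116.01) = -78.01 mGal

-78.0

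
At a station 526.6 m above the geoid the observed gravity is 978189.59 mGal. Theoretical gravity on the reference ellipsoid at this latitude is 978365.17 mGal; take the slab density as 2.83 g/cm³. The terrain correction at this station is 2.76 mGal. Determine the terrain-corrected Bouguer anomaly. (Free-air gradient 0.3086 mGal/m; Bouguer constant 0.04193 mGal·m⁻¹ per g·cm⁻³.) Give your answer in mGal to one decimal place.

Free-air correction = 0.3086 × 526.6 = 162.51 mGal
Free-air anomaly = 978189.59 − 978365.17 + (162.51) = -13.07 mGal
Bouguer slab correction = 0.04193 × 2.83 × 526.6 = 62.49 mGal
Simple Bouguer anomaly = -13.07 − (62.49) = -75.56 mGal
Complete Bouguer anomaly = -75.56 + 2.76 = -72.80 mGal

-72.8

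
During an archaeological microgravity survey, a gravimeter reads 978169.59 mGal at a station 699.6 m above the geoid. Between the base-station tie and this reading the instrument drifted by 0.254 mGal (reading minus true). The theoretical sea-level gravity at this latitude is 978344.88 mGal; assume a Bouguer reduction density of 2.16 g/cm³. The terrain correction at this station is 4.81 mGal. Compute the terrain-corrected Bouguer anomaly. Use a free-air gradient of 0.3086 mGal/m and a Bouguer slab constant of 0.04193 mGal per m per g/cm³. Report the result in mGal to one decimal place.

-18.2

Drift-corrected reading = 978169.59 − (0.254) = 978169.336 mGal
Free-air correction = 0.3086 × 699.6 = 215.90 mGal
Free-air anomaly = 978169.336 − 978344.88 + (215.90) = 40.356 mGal
Bouguer slab correction = 0.04193 × 2.16 × 699.6 = 63.36 mGal
Simple Bouguer anomaly = 40.356 − (63.36) = -23.004 mGal
Complete Bouguer anomaly = -23.004 + 4.81 = -18.194 mGal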